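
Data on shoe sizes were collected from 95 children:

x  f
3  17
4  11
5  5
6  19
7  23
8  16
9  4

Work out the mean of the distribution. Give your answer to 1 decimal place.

Values: 3, 4, 5, 6, 7, 8, 9
Σfx = 17×3 + 11×4 + 5×5 + 19×6 + 23×7 + 16×8 + 4×9 = 559
n = Σf = 95
Mean = 559 / 95 = 5.8842

5.9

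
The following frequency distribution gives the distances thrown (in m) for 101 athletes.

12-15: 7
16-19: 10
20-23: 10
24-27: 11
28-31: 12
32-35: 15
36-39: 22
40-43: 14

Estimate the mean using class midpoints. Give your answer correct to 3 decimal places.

29.975

Midpoints: 13.5, 17.5, 21.5, 25.5, 29.5, 33.5, 37.5, 41.5
Σfm = 7×13.5 + 10×17.5 + 10×21.5 + 11×25.5 + 12×29.5 + 15×33.5 + 22×37.5 + 14×41.5 = 3027.5
n = Σf = 101
Mean = 3027.5 / 101 = 29.9752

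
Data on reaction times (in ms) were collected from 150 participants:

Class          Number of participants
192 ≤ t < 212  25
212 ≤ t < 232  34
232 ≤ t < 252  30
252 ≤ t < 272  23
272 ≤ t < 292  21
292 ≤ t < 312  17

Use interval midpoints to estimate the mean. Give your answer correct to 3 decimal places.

Midpoints: 202, 222, 242, 262, 282, 302
Σfm = 25×202 + 34×222 + 30×242 + 23×262 + 21×282 + 17×302 = 36940
n = Σf = 150
Mean = 36940 / 150 = 246.2667

246.267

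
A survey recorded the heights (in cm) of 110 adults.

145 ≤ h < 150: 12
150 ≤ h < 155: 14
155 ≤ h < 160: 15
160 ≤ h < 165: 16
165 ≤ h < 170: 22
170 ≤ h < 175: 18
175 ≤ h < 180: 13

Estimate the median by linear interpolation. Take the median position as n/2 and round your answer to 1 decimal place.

Cumulative frequencies: 12, 26, 41, 57, 79, 97, 110
n = 110; position = n/2 = 55.
This falls in the class 160 ≤ h < 165: L = 160, F = 41, f = 16, h = 5.
Median ≈ 160 + ((55 − 41) / 16) × 5 = 164.3750

164.4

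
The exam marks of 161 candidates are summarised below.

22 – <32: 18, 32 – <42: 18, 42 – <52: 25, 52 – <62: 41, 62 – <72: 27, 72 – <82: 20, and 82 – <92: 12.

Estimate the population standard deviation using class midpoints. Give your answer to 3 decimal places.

17.142

Midpoints: 27, 37, 47, 57, 67, 77, 87
n = 161, Σfm = 9057, mean = 56.2547
Σfm² = 556809
Σf(m − x̄)² = Σfm² − (Σfm)²/n = 556809 − 9057²/161 = 47310.5590
Population variance = 47310.5590 / 161 = 293.8544
Standard deviation = √293.8544 = 17.1422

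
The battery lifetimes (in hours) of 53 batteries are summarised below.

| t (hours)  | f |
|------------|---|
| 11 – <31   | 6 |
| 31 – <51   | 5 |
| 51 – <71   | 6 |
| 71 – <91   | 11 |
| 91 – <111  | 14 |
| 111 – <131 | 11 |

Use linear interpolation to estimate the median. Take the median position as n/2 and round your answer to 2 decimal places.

Cumulative frequencies: 6, 11, 17, 28, 42, 53
n = 53; position = n/2 = 26.5.
This falls in the class 71 – <91: L = 71, F = 17, f = 11, h = 20.
Median ≈ 71 + ((26.5 − 17) / 11) × 20 = 88.2727

88.27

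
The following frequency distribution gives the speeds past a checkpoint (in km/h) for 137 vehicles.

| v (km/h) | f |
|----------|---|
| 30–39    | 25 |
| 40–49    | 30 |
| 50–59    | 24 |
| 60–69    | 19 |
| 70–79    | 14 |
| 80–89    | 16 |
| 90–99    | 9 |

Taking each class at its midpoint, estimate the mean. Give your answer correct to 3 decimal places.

Midpoints: 34.5, 44.5, 54.5, 64.5, 74.5, 84.5, 94.5
Σfm = 25×34.5 + 30×44.5 + 24×54.5 + 19×64.5 + 14×74.5 + 16×84.5 + 9×94.5 = 7976.5
n = Σf = 137
Mean = 7976.5 / 137 = 58.2226

58.223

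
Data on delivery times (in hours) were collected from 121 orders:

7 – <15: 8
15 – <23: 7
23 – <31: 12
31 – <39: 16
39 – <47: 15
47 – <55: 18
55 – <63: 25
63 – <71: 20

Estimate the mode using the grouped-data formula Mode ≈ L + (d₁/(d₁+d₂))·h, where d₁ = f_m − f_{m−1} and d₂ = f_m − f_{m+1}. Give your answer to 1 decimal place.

Modal class: 55 – <63 (highest frequency 25).
d₁ = 25 − 18 = 7, d₂ = 25 − 20 = 5
Mode ≈ 55 + (7/(7+5)) × 8 = 55 + 4.6667 = 59.6667

59.7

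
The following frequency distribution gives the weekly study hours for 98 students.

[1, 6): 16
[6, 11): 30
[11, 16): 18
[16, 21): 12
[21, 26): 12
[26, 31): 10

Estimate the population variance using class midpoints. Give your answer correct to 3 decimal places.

Midpoints: 3.5, 8.5, 13.5, 18.5, 23.5, 28.5
n = 98, Σfm = 1343, mean = 13.7041
Σfm² = 24500.5
Σf(m − x̄)² = Σfm² − (Σfm)²/n = 24500.5 − 1343²/98 = 6095.9184
Population variance = 6095.9184 / 98 = 62.2032

62.203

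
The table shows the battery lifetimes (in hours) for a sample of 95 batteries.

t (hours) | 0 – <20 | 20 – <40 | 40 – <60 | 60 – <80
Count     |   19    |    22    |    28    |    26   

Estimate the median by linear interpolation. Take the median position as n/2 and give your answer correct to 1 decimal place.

Cumulative frequencies: 19, 41, 69, 95
n = 95; position = n/2 = 47.5.
This falls in the class 40 – <60: L = 40, F = 41, f = 28, h = 20.
Median ≈ 40 + ((47.5 − 41) / 28) × 20 = 44.6429

44.6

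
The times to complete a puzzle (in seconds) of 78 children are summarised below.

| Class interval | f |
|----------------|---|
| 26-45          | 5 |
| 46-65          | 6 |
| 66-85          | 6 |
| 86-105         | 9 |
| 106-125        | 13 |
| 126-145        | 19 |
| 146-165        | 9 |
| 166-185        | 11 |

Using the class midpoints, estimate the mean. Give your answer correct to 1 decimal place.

118.3

Midpoints: 35.5, 55.5, 75.5, 95.5, 115.5, 135.5, 155.5, 175.5
Σfm = 5×35.5 + 6×55.5 + 6×75.5 + 9×95.5 + 13×115.5 + 19×135.5 + 9×155.5 + 11×175.5 = 9229
n = Σf = 78
Mean = 9229 / 78 = 118.3205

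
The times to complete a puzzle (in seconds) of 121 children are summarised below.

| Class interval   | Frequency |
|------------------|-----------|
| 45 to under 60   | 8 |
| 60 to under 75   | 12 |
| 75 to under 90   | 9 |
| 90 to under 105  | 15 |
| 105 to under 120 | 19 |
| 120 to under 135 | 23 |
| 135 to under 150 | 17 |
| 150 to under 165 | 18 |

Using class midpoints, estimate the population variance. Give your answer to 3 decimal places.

Midpoints: 52.5, 67.5, 82.5, 97.5, 112.5, 127.5, 142.5, 157.5
n = 121, Σfm = 13762.5, mean = 113.7397
Σfm² = 1686656.25
Σf(m − x̄)² = Σfm² − (Σfm)²/n = 1686656.25 − 13762.5²/121 = 121314.0496
Population variance = 121314.0496 / 121 = 1002.5955

1002.595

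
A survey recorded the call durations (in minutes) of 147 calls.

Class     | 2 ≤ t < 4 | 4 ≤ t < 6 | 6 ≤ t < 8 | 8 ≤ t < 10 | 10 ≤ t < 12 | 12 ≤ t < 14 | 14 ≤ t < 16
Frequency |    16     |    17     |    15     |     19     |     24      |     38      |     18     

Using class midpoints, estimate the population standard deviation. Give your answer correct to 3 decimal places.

Midpoints: 3, 5, 7, 9, 11, 13, 15
n = 147, Σfm = 1437, mean = 9.7755
Σfm² = 16219
Σf(m − x̄)² = Σfm² − (Σfm)²/n = 16219 − 1437²/147 = 2171.5918
Population variance = 2171.5918 / 147 = 14.7727
Standard deviation = √14.7727 = 3.8435

3.844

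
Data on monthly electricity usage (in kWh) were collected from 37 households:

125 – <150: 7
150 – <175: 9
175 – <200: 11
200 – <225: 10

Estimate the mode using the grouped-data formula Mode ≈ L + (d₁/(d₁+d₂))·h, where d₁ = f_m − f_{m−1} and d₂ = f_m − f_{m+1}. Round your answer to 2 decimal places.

Modal class: 175 – <200 (highest frequency 11).
d₁ = 11 − 9 = 2, d₂ = 11 − 10 = 1
Mode ≈ 175 + (2/(2+1)) × 25 = 175 + 16.6667 = 191.6667

191.67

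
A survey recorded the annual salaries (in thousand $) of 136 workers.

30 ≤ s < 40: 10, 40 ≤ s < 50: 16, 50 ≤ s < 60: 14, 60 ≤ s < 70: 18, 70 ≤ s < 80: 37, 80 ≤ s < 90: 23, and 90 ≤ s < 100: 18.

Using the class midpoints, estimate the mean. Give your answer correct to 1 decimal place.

69.5

Midpoints: 35, 45, 55, 65, 75, 85, 95
Σfm = 10×35 + 16×45 + 14×55 + 18×65 + 37×75 + 23×85 + 18×95 = 9450
n = Σf = 136
Mean = 9450 / 136 = 69.4853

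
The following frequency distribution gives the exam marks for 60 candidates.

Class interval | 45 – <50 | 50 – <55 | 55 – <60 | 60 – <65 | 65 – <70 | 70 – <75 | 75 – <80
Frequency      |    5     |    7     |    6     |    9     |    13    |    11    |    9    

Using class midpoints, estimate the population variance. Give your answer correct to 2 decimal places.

85.35

Midpoints: 47.5, 52.5, 57.5, 62.5, 67.5, 72.5, 77.5
n = 60, Σfm = 3885, mean = 64.7500
Σfm² = 256675
Σf(m − x̄)² = Σfm² − (Σfm)²/n = 256675 − 3885²/60 = 5121.2500
Population variance = 5121.2500 / 60 = 85.3542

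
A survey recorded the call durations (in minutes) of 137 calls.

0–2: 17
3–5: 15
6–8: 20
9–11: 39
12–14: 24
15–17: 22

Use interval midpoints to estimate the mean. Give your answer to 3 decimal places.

9.277

Midpoints: 1, 4, 7, 10, 13, 16
Σfm = 17×1 + 15×4 + 20×7 + 39×10 + 24×13 + 22×16 = 1271
n = Σf = 137
Mean = 1271 / 137 = 9.2774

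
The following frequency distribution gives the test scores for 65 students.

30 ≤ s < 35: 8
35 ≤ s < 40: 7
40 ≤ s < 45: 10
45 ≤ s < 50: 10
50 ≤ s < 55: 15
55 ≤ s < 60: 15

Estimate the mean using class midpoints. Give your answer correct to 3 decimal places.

Midpoints: 32.5, 37.5, 42.5, 47.5, 52.5, 57.5
Σfm = 8×32.5 + 7×37.5 + 10×42.5 + 10×47.5 + 15×52.5 + 15×57.5 = 3072.5
n = Σf = 65
Mean = 3072.5 / 65 = 47.2692

47.269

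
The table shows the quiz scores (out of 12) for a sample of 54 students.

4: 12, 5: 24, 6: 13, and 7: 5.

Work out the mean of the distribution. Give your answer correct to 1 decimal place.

Values: 4, 5, 6, 7
Σfx = 12×4 + 24×5 + 13×6 + 5×7 = 281
n = Σf = 54
Mean = 281 / 54 = 5.2037

5.2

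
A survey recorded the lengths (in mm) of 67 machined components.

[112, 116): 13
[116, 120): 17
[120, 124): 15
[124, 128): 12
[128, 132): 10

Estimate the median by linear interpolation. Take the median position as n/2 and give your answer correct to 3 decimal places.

Cumulative frequencies: 13, 30, 45, 57, 67
n = 67; position = n/2 = 33.5.
This falls in the class [120, 124): L = 120, F = 30, f = 15, h = 4.
Median ≈ 120 + ((33.5 − 30) / 15) × 4 = 120.9333

120.933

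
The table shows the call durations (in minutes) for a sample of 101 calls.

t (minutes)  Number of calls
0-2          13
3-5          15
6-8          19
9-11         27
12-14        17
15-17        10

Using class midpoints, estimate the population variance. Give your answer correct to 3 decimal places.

Midpoints: 1, 4, 7, 10, 13, 16
n = 101, Σfm = 857, mean = 8.4851
Σfm² = 9317
Σf(m − x̄)² = Σfm² − (Σfm)²/n = 9317 − 857²/101 = 2045.2277
Population variance = 2045.2277 / 101 = 20.2498

20.250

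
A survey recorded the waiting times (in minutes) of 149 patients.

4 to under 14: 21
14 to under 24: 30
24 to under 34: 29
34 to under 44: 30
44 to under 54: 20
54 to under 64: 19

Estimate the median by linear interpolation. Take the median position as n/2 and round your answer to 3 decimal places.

32.103

Cumulative frequencies: 21, 51, 80, 110, 130, 149
n = 149; position = n/2 = 74.5.
This falls in the class 24 to under 34: L = 24, F = 51, f = 29, h = 10.
Median ≈ 24 + ((74.5 − 51) / 29) × 10 = 32.1034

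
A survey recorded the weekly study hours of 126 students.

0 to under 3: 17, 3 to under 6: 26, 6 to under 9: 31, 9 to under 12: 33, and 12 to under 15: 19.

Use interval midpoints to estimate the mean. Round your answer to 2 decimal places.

7.76

Midpoints: 1.5, 4.5, 7.5, 10.5, 13.5
Σfm = 17×1.5 + 26×4.5 + 31×7.5 + 33×10.5 + 19×13.5 = 978
n = Σf = 126
Mean = 978 / 126 = 7.7619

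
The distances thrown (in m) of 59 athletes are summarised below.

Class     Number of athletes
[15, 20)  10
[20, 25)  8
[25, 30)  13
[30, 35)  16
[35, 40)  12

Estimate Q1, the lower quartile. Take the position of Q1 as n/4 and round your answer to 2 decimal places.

22.97

Cumulative frequencies: 10, 18, 31, 47, 59
n = 59; position = n/4 = 14.75.
This falls in the class [20, 25): L = 20, F = 10, f = 8, h = 5.
Lower quartile ≈ 20 + ((14.75 − 10) / 8) × 5 = 22.9688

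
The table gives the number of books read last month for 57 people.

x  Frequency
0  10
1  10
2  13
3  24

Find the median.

Cumulative frequencies: 10, 20, 33, 57
n = 57, so the median is the value in position (n+1)/2 = 29.
Position 29 falls at value 2.

2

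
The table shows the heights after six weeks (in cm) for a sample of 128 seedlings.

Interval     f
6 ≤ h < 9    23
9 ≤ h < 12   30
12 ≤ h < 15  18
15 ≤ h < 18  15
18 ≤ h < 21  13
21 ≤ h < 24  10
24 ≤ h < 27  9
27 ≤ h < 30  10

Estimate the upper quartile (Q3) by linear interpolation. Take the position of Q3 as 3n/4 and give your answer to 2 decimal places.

20.31

Cumulative frequencies: 23, 53, 71, 86, 99, 109, 118, 128
n = 128; position = 3n/4 = 96.
This falls in the class 18 ≤ h < 21: L = 18, F = 86, f = 13, h = 3.
Upper quartile ≈ 18 + ((96 − 86) / 13) × 3 = 20.3077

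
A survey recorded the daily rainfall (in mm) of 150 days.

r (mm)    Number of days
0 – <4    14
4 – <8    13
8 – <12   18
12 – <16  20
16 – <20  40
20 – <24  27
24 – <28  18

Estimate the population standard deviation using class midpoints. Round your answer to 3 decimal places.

Midpoints: 2, 6, 10, 14, 18, 22, 26
n = 150, Σfm = 2348, mean = 15.6533
Σfm² = 44440
Σf(m − x̄)² = Σfm² − (Σfm)²/n = 44440 − 2348²/150 = 7685.9733
Population variance = 7685.9733 / 150 = 51.2398
Standard deviation = √51.2398 = 7.1582

7.158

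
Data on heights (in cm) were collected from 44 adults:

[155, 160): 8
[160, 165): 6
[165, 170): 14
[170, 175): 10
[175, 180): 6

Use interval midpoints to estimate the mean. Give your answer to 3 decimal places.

167.500

Midpoints: 157.5, 162.5, 167.5, 172.5, 177.5
Σfm = 8×157.5 + 6×162.5 + 14×167.5 + 10×172.5 + 6×177.5 = 7370
n = Σf = 44
Mean = 7370 / 44 = 167.5000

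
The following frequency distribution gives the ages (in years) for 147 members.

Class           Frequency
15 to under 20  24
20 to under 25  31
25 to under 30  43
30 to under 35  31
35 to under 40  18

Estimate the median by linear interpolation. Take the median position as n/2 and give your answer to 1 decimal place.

Cumulative frequencies: 24, 55, 98, 129, 147
n = 147; position = n/2 = 73.5.
This falls in the class 25 to under 30: L = 25, F = 55, f = 43, h = 5.
Median ≈ 25 + ((73.5 − 55) / 43) × 5 = 27.1512

27.2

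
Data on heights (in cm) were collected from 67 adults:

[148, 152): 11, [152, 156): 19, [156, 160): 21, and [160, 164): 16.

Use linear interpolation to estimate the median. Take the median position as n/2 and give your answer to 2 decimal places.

Cumulative frequencies: 11, 30, 51, 67
n = 67; position = n/2 = 33.5.
This falls in the class [156, 160): L = 156, F = 30, f = 21, h = 4.
Median ≈ 156 + ((33.5 − 30) / 21) × 4 = 156.6667

156.67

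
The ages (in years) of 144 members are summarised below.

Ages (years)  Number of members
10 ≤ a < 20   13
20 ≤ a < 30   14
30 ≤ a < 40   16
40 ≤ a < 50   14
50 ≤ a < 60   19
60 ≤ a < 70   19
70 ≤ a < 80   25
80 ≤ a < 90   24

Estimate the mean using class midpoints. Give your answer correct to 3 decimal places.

Midpoints: 15, 25, 35, 45, 55, 65, 75, 85
Σfm = 13×15 + 14×25 + 16×35 + 14×45 + 19×55 + 19×65 + 25×75 + 24×85 = 7930
n = Σf = 144
Mean = 7930 / 144 = 55.0694

55.069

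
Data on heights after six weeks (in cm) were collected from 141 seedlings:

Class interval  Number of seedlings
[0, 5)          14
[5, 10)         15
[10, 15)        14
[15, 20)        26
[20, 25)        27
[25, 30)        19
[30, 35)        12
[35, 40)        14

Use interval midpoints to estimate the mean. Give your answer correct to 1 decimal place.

Midpoints: 2.5, 7.5, 12.5, 17.5, 22.5, 27.5, 32.5, 37.5
Σfm = 14×2.5 + 15×7.5 + 14×12.5 + 26×17.5 + 27×22.5 + 19×27.5 + 12×32.5 + 14×37.5 = 2822.5
n = Σf = 141
Mean = 2822.5 / 141 = 20.0177

20.0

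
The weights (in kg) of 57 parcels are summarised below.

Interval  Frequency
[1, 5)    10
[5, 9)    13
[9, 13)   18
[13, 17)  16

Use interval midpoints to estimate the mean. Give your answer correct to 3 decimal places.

Midpoints: 3, 7, 11, 15
Σfm = 10×3 + 13×7 + 18×11 + 16×15 = 559
n = Σf = 57
Mean = 559 / 57 = 9.8070

9.807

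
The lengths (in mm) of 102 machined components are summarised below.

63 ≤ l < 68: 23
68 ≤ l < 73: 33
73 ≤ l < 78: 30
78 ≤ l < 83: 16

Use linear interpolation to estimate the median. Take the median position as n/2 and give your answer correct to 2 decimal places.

72.24

Cumulative frequencies: 23, 56, 86, 102
n = 102; position = n/2 = 51.
This falls in the class 68 ≤ l < 73: L = 68, F = 23, f = 33, h = 5.
Median ≈ 68 + ((51 − 23) / 33) × 5 = 72.2424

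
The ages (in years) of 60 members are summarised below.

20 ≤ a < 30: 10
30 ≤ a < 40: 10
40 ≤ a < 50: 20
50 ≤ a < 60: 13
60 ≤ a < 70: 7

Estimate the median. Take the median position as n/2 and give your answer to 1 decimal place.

Cumulative frequencies: 10, 20, 40, 53, 60
n = 60; position = n/2 = 30.
This falls in the class 40 ≤ a < 50: L = 40, F = 20, f = 20, h = 10.
Median ≈ 40 + ((30 − 20) / 20) × 10 = 45.0000

45.0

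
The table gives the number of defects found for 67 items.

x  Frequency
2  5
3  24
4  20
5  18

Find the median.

4

Cumulative frequencies: 5, 29, 49, 67
n = 67, so the median is the value in position (n+1)/2 = 34.
Position 34 falls at value 4.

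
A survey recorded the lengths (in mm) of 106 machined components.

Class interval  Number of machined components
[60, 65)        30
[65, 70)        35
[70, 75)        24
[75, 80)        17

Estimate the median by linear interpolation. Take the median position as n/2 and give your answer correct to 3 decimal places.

68.286

Cumulative frequencies: 30, 65, 89, 106
n = 106; position = n/2 = 53.
This falls in the class [65, 70): L = 65, F = 30, f = 35, h = 5.
Median ≈ 65 + ((53 − 30) / 35) × 5 = 68.2857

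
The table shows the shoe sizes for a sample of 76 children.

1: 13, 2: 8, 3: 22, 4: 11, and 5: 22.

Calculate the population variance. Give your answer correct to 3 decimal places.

Values: 1, 2, 3, 4, 5
n = 76, Σfx = 249, mean = 3.2763
Σfx² = 969
Σf(x − x̄)² = Σfx² − (Σfx)²/n = 969 − 249²/76 = 153.1974
Population variance = 153.1974 / 76 = 2.0158

2.016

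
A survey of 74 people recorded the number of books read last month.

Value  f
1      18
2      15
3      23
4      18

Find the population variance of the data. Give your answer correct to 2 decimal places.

1.22

Values: 1, 2, 3, 4
n = 74, Σfx = 189, mean = 2.5541
Σfx² = 573
Σf(x − x̄)² = Σfx² − (Σfx)²/n = 573 − 189²/74 = 90.2838
Population variance = 90.2838 / 74 = 1.2201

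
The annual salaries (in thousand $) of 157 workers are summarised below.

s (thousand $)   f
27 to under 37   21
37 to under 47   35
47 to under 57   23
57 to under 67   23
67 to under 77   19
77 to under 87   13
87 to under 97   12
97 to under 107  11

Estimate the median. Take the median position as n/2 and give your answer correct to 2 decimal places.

Cumulative frequencies: 21, 56, 79, 102, 121, 134, 146, 157
n = 157; position = n/2 = 78.5.
This falls in the class 47 to under 57: L = 47, F = 56, f = 23, h = 10.
Median ≈ 47 + ((78.5 − 56) / 23) × 10 = 56.7826

56.78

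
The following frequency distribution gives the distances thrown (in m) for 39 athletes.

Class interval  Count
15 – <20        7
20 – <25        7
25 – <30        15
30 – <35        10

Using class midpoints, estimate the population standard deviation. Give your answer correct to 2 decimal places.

Midpoints: 17.5, 22.5, 27.5, 32.5
n = 39, Σfm = 1017.5, mean = 26.0897
Σfm² = 27593.75
Σf(m − x̄)² = Σfm² − (Σfm)²/n = 27593.75 − 1017.5²/39 = 1047.4359
Population variance = 1047.4359 / 39 = 26.8573
Standard deviation = √26.8573 = 5.1824

5.18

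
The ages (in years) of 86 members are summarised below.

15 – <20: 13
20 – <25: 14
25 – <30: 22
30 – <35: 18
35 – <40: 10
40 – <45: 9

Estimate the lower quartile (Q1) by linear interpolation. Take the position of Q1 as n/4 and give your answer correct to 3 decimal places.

23.036

Cumulative frequencies: 13, 27, 49, 67, 77, 86
n = 86; position = n/4 = 21.5.
This falls in the class 20 – <25: L = 20, F = 13, f = 14, h = 5.
Lower quartile ≈ 20 + ((21.5 − 13) / 14) × 5 = 23.0357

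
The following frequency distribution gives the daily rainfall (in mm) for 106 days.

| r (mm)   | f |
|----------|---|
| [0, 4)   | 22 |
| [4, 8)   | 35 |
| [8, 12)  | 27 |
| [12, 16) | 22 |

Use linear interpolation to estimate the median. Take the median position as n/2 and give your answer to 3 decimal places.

Cumulative frequencies: 22, 57, 84, 106
n = 106; position = n/2 = 53.
This falls in the class [4, 8): L = 4, F = 22, f = 35, h = 4.
Median ≈ 4 + ((53 − 22) / 35) × 4 = 7.5429

7.543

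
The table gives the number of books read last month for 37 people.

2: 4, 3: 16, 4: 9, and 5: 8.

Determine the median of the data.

3

Cumulative frequencies: 4, 20, 29, 37
n = 37, so the median is the value in position (n+1)/2 = 19.
Position 19 falls at value 3.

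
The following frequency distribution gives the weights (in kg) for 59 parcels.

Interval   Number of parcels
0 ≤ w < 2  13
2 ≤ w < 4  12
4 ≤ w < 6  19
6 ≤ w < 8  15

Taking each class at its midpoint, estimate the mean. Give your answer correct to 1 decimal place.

4.2

Midpoints: 1, 3, 5, 7
Σfm = 13×1 + 12×3 + 19×5 + 15×7 = 249
n = Σf = 59
Mean = 249 / 59 = 4.2203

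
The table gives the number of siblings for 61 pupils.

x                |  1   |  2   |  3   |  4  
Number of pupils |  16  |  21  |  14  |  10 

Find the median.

2

Cumulative frequencies: 16, 37, 51, 61
n = 61, so the median is the value in position (n+1)/2 = 31.
Position 31 falls at value 2.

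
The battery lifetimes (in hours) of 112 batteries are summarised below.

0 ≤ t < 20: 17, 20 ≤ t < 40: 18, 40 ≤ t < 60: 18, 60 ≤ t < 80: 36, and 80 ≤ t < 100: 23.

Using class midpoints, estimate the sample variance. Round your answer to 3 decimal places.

Midpoints: 10, 30, 50, 70, 90
n = 112, Σfm = 6200, mean = 55.3571
Σfm² = 425600
Σf(m − x̄)² = Σfm² − (Σfm)²/n = 425600 − 6200²/112 = 82385.7143
Sample variance = 82385.7143 / 111 = 742.2136

742.214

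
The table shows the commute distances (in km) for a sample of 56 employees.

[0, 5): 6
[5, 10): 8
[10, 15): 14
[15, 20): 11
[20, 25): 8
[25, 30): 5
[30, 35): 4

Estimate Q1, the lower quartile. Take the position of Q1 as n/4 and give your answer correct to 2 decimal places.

Cumulative frequencies: 6, 14, 28, 39, 47, 52, 56
n = 56; position = n/4 = 14.
This falls in the class [5, 10): L = 5, F = 6, f = 8, h = 5.
Lower quartile ≈ 5 + ((14 − 6) / 8) × 5 = 10.0000

10.00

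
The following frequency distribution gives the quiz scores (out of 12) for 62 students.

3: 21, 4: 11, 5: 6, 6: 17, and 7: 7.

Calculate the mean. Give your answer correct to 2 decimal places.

4.65

Values: 3, 4, 5, 6, 7
Σfx = 21×3 + 11×4 + 6×5 + 17×6 + 7×7 = 288
n = Σf = 62
Mean = 288 / 62 = 4.6452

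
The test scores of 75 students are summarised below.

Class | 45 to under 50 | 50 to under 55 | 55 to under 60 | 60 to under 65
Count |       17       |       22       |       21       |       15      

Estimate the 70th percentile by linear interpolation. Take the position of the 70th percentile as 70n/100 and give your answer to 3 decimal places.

Cumulative frequencies: 17, 39, 60, 75
n = 75; position = 70n/100 = 52.5.
This falls in the class 55 to under 60: L = 55, F = 39, f = 21, h = 5.
70th percentile ≈ 55 + ((52.5 − 39) / 21) × 5 = 58.2143

58.214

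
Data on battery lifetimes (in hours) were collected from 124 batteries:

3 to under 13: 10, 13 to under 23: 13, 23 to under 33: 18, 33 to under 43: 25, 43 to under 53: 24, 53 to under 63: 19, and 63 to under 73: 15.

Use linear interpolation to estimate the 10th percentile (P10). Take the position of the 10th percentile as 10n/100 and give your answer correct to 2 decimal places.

14.85

Cumulative frequencies: 10, 23, 41, 66, 90, 109, 124
n = 124; position = 10n/100 = 12.4.
This falls in the class 13 to under 23: L = 13, F = 10, f = 13, h = 10.
10th percentile ≈ 13 + ((12.4 − 10) / 13) × 10 = 14.8462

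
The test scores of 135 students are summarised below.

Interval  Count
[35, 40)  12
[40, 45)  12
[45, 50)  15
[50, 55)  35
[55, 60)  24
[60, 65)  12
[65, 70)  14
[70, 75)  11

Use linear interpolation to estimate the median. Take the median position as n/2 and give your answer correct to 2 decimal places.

54.07

Cumulative frequencies: 12, 24, 39, 74, 98, 110, 124, 135
n = 135; position = n/2 = 67.5.
This falls in the class [50, 55): L = 50, F = 39, f = 35, h = 5.
Median ≈ 50 + ((67.5 − 39) / 35) × 5 = 54.0714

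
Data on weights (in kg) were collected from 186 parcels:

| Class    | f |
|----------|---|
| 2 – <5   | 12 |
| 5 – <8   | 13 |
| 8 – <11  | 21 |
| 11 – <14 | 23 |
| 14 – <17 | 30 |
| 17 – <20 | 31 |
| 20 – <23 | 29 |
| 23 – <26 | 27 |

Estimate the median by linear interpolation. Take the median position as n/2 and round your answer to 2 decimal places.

Cumulative frequencies: 12, 25, 46, 69, 99, 130, 159, 186
n = 186; position = n/2 = 93.
This falls in the class 14 – <17: L = 14, F = 69, f = 30, h = 3.
Median ≈ 14 + ((93 − 69) / 30) × 3 = 16.4000

16.40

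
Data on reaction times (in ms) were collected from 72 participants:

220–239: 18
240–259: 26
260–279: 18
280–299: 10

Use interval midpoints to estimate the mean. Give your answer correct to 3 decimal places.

255.056

Midpoints: 229.5, 249.5, 269.5, 289.5
Σfm = 18×229.5 + 26×249.5 + 18×269.5 + 10×289.5 = 18364
n = Σf = 72
Mean = 18364 / 72 = 255.0556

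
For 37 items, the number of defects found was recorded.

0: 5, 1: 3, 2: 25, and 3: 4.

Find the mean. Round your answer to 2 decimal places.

Values: 0, 1, 2, 3
Σfx = 5×0 + 3×1 + 25×2 + 4×3 = 65
n = Σf = 37
Mean = 65 / 37 = 1.7568

1.76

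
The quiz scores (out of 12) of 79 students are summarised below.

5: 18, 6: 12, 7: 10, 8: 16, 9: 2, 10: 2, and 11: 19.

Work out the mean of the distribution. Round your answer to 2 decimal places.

Values: 5, 6, 7, 8, 9, 10, 11
Σfx = 18×5 + 12×6 + 10×7 + 16×8 + 2×9 + 2×10 + 19×11 = 607
n = Σf = 79
Mean = 607 / 79 = 7.6835

7.68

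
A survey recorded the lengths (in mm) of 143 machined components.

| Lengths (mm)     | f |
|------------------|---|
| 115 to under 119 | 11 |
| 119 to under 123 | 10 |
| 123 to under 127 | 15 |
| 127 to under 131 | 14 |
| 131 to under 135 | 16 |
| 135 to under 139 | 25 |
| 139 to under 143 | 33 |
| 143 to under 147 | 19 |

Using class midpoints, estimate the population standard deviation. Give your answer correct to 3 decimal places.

Midpoints: 117, 121, 125, 129, 133, 137, 141, 145
n = 143, Σfm = 19139, mean = 133.8392
Σfm² = 2572135
Σf(m − x̄)² = Σfm² − (Σfm)²/n = 2572135 − 19139²/143 = 10587.3007
Population variance = 10587.3007 / 143 = 74.0371
Standard deviation = √74.0371 = 8.6045

8.604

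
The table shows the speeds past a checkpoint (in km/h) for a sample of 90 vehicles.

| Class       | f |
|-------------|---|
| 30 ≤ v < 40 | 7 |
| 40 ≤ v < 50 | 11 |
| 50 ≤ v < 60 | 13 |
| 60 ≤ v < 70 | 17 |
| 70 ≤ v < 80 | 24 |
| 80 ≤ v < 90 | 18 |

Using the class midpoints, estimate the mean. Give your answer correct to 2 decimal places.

65.44

Midpoints: 35, 45, 55, 65, 75, 85
Σfm = 7×35 + 11×45 + 13×55 + 17×65 + 24×75 + 18×85 = 5890
n = Σf = 90
Mean = 5890 / 90 = 65.4444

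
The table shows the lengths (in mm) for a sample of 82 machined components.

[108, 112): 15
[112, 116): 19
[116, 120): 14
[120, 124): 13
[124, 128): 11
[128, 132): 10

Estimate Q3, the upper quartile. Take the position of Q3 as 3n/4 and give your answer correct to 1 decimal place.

Cumulative frequencies: 15, 34, 48, 61, 72, 82
n = 82; position = 3n/4 = 61.5.
This falls in the class [124, 128): L = 124, F = 61, f = 11, h = 4.
Upper quartile ≈ 124 + ((61.5 − 61) / 11) × 4 = 124.1818

124.2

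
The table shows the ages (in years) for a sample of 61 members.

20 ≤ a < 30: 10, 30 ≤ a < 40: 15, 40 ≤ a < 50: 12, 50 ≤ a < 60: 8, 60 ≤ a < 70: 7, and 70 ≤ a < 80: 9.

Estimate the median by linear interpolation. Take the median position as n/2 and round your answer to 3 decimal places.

44.583

Cumulative frequencies: 10, 25, 37, 45, 52, 61
n = 61; position = n/2 = 30.5.
This falls in the class 40 ≤ a < 50: L = 40, F = 25, f = 12, h = 10.
Median ≈ 40 + ((30.5 − 25) / 12) × 10 = 44.5833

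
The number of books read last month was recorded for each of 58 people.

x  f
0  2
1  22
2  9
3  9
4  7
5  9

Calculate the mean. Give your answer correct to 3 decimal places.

2.414

Values: 0, 1, 2, 3, 4, 5
Σfx = 2×0 + 22×1 + 9×2 + 9×3 + 7×4 + 9×5 = 140
n = Σf = 58
Mean = 140 / 58 = 2.4138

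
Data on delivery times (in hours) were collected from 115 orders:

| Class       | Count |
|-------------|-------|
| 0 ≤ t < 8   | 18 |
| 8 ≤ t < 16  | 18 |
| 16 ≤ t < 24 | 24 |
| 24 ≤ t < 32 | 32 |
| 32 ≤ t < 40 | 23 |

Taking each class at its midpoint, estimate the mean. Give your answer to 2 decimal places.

Midpoints: 4, 12, 20, 28, 36
Σfm = 18×4 + 18×12 + 24×20 + 32×28 + 23×36 = 2492
n = Σf = 115
Mean = 2492 / 115 = 21.6696

21.67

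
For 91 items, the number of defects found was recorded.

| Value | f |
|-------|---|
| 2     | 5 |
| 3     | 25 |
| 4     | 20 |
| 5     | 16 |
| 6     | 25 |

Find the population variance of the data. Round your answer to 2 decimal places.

1.65

Values: 2, 3, 4, 5, 6
n = 91, Σfx = 395, mean = 4.3407
Σfx² = 1865
Σf(x − x̄)² = Σfx² − (Σfx)²/n = 1865 − 395²/91 = 150.4396
Population variance = 150.4396 / 91 = 1.6532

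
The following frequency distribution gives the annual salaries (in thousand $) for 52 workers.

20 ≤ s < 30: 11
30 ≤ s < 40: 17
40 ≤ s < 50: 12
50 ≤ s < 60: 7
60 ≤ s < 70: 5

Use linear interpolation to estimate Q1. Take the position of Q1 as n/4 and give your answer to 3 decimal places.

31.176

Cumulative frequencies: 11, 28, 40, 47, 52
n = 52; position = n/4 = 13.
This falls in the class 30 ≤ s < 40: L = 30, F = 11, f = 17, h = 10.
Lower quartile ≈ 30 + ((13 − 11) / 17) × 10 = 31.1765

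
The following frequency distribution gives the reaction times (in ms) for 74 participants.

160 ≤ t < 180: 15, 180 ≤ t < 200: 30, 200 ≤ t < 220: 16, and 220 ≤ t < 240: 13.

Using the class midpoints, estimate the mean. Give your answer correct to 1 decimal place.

Midpoints: 170, 190, 210, 230
Σfm = 15×170 + 30×190 + 16×210 + 13×230 = 14600
n = Σf = 74
Mean = 14600 / 74 = 197.2973

197.3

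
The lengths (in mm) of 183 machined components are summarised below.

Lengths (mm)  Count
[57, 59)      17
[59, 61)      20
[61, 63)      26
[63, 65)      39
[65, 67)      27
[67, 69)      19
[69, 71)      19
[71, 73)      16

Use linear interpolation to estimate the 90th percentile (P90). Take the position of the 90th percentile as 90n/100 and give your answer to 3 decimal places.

70.758

Cumulative frequencies: 17, 37, 63, 102, 129, 148, 167, 183
n = 183; position = 90n/100 = 164.7.
This falls in the class [69, 71): L = 69, F = 148, f = 19, h = 2.
90th percentile ≈ 69 + ((164.7 − 148) / 19) × 2 = 70.7579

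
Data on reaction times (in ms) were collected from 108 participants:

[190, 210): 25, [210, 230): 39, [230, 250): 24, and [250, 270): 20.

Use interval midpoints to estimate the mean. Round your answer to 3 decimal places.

Midpoints: 200, 220, 240, 260
Σfm = 25×200 + 39×220 + 24×240 + 20×260 = 24540
n = Σf = 108
Mean = 24540 / 108 = 227.2222

227.222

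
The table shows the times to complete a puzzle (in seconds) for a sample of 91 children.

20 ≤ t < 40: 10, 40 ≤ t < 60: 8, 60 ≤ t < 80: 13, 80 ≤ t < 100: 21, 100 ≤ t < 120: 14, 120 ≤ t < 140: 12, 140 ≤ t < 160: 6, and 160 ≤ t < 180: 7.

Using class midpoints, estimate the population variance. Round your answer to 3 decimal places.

Midpoints: 30, 50, 70, 90, 110, 130, 150, 170
n = 91, Σfm = 8690, mean = 95.4945
Σfm² = 972300
Σf(m − x̄)² = Σfm² − (Σfm)²/n = 972300 − 8690²/91 = 142452.7473
Population variance = 142452.7473 / 91 = 1565.4148

1565.415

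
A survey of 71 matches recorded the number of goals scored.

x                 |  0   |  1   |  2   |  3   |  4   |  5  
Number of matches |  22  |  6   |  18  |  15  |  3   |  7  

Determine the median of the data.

Cumulative frequencies: 22, 28, 46, 61, 64, 71
n = 71, so the median is the value in position (n+1)/2 = 36.
Position 36 falls at value 2.

2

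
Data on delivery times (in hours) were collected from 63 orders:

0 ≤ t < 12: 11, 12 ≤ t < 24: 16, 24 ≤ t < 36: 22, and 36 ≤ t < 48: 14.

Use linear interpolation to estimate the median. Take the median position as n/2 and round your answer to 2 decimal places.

Cumulative frequencies: 11, 27, 49, 63
n = 63; position = n/2 = 31.5.
This falls in the class 24 ≤ t < 36: L = 24, F = 27, f = 22, h = 12.
Median ≈ 24 + ((31.5 − 27) / 22) × 12 = 26.4545

26.45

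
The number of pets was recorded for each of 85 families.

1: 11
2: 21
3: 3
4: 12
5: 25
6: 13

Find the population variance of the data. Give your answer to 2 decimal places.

Values: 1, 2, 3, 4, 5, 6
n = 85, Σfx = 313, mean = 3.6824
Σfx² = 1407
Σf(x − x̄)² = Σfx² − (Σfx)²/n = 1407 − 313²/85 = 254.4235
Population variance = 254.4235 / 85 = 2.9932

2.99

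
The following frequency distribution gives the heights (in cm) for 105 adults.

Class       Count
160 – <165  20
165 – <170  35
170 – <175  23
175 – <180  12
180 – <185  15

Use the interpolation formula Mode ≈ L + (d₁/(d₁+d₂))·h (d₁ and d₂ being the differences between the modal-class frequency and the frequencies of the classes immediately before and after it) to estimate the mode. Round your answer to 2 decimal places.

Modal class: 165 – <170 (highest frequency 35).
d₁ = 35 − 20 = 15, d₂ = 35 − 23 = 12
Mode ≈ 165 + (15/(15+12)) × 5 = 165 + 2.7778 = 167.7778

167.78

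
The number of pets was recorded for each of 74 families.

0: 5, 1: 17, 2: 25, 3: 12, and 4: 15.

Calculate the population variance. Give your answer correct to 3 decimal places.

Values: 0, 1, 2, 3, 4
n = 74, Σfx = 163, mean = 2.2027
Σfx² = 465
Σf(x − x̄)² = Σfx² − (Σfx)²/n = 465 − 163²/74 = 105.9595
Population variance = 105.9595 / 74 = 1.4319

1.432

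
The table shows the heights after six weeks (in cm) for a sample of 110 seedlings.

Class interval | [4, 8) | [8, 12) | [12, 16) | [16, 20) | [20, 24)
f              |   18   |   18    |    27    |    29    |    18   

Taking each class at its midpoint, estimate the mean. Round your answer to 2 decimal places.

14.40

Midpoints: 6, 10, 14, 18, 22
Σfm = 18×6 + 18×10 + 27×14 + 29×18 + 18×22 = 1584
n = Σf = 110
Mean = 1584 / 110 = 14.4000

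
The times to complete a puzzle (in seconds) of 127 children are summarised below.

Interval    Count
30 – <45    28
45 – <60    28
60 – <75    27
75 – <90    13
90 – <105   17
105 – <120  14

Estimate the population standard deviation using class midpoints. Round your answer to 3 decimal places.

24.787

Midpoints: 37.5, 52.5, 67.5, 82.5, 97.5, 112.5
n = 127, Σfm = 8647.5, mean = 68.0906
Σfm² = 666843.75
Σf(m − x̄)² = Σfm² − (Σfm)²/n = 666843.75 − 8647.5²/127 = 78030.7087
Population variance = 78030.7087 / 127 = 614.4150
Standard deviation = √614.4150 = 24.7874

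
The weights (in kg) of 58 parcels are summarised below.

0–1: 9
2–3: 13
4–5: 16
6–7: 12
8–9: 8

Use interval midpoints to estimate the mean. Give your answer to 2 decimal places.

4.40

Midpoints: 0.5, 2.5, 4.5, 6.5, 8.5
Σfm = 9×0.5 + 13×2.5 + 16×4.5 + 12×6.5 + 8×8.5 = 255
n = Σf = 58
Mean = 255 / 58 = 4.3966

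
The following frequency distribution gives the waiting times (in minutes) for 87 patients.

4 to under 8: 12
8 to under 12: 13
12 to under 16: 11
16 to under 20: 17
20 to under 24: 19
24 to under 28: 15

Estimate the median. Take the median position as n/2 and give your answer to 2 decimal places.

17.76

Cumulative frequencies: 12, 25, 36, 53, 72, 87
n = 87; position = n/2 = 43.5.
This falls in the class 16 to under 20: L = 16, F = 36, f = 17, h = 4.
Median ≈ 16 + ((43.5 − 36) / 17) × 4 = 17.7647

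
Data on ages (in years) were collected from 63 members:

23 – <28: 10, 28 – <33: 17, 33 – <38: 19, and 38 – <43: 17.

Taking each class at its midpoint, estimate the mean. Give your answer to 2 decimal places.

Midpoints: 25.5, 30.5, 35.5, 40.5
Σfm = 10×25.5 + 17×30.5 + 19×35.5 + 17×40.5 = 2136.5
n = Σf = 63
Mean = 2136.5 / 63 = 33.9127

33.91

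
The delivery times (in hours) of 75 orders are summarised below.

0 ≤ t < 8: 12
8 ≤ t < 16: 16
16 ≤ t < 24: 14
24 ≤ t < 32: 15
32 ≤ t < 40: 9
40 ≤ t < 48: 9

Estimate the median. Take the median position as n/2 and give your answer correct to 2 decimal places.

Cumulative frequencies: 12, 28, 42, 57, 66, 75
n = 75; position = n/2 = 37.5.
This falls in the class 16 ≤ t < 24: L = 16, F = 28, f = 14, h = 8.
Median ≈ 16 + ((37.5 − 28) / 14) × 8 = 21.4286

21.43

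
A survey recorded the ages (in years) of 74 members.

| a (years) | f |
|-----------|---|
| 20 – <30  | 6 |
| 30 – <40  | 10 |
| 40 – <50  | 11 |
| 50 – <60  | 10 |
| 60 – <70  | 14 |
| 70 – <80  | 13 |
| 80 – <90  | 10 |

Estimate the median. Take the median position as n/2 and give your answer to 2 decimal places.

Cumulative frequencies: 6, 16, 27, 37, 51, 64, 74
n = 74; position = n/2 = 37.
This falls in the class 50 – <60: L = 50, F = 27, f = 10, h = 10.
Median ≈ 50 + ((37 − 27) / 10) × 10 = 60.0000

60.00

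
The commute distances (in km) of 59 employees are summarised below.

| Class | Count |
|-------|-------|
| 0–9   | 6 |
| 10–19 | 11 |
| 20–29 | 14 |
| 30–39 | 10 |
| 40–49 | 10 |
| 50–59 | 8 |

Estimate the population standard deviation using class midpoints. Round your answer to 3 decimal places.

Midpoints: 4.5, 14.5, 24.5, 34.5, 44.5, 54.5
n = 59, Σfm = 1755.5, mean = 29.7542
Σfm² = 66304.75
Σf(m − x̄)² = Σfm² − (Σfm)²/n = 66304.75 − 1755.5²/59 = 14071.1864
Population variance = 14071.1864 / 59 = 238.4947
Standard deviation = √238.4947 = 15.4433

15.443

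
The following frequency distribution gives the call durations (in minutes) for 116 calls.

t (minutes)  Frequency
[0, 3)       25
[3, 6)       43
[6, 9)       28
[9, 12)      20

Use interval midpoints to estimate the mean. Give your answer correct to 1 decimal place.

Midpoints: 1.5, 4.5, 7.5, 10.5
Σfm = 25×1.5 + 43×4.5 + 28×7.5 + 20×10.5 = 651
n = Σf = 116
Mean = 651 / 116 = 5.6121

5.6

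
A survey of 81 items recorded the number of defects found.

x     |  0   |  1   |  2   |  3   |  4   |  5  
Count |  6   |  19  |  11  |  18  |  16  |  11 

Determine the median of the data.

3

Cumulative frequencies: 6, 25, 36, 54, 70, 81
n = 81, so the median is the value in position (n+1)/2 = 41.
Position 41 falls at value 3.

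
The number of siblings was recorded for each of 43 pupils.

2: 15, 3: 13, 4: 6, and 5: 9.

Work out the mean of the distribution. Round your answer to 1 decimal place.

3.2

Values: 2, 3, 4, 5
Σfx = 15×2 + 13×3 + 6×4 + 9×5 = 138
n = Σf = 43
Mean = 138 / 43 = 3.2093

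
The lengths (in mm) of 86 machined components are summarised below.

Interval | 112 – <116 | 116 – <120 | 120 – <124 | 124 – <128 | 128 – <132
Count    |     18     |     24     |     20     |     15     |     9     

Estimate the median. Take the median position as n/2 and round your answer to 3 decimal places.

Cumulative frequencies: 18, 42, 62, 77, 86
n = 86; position = n/2 = 43.
This falls in the class 120 – <124: L = 120, F = 42, f = 20, h = 4.
Median ≈ 120 + ((43 − 42) / 20) × 4 = 120.2000

120.200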